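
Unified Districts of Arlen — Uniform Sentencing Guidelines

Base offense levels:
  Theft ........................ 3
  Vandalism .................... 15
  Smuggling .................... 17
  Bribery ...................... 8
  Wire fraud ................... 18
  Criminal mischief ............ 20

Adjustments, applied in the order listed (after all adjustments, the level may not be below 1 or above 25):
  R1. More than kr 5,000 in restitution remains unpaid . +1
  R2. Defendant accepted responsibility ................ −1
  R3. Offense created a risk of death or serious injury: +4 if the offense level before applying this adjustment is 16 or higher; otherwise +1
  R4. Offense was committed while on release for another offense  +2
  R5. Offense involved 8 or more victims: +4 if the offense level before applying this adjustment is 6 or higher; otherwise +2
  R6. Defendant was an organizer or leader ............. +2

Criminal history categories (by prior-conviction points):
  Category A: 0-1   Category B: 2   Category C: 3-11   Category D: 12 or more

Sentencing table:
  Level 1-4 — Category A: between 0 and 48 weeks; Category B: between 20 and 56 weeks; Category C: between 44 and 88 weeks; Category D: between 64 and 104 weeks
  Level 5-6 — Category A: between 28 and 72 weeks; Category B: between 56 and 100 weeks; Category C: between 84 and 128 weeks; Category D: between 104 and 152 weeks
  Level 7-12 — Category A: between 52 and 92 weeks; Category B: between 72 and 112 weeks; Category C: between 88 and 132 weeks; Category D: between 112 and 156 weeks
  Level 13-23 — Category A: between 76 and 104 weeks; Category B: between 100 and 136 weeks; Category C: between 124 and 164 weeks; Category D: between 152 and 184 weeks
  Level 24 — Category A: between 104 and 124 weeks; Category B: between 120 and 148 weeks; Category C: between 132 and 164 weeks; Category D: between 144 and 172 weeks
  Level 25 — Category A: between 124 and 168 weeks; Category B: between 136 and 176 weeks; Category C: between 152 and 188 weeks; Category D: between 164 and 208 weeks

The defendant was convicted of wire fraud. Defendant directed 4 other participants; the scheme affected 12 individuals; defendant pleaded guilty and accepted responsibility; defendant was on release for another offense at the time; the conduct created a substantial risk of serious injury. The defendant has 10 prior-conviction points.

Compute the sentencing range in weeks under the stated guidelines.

Base offense level for wire fraud: 18.
R2 applies: 18 − 1 = 17.
R3 applies (level before this adjustment is 17 ≥ 16, so +4): 17 + 4 = 21.
R4 applies: 21 + 2 = 23.
R5 applies (level before this adjustment is 23 ≥ 6, so +4): 23 + 4 = 27.
R6 applies: 27 + 2 = 29.
Level 29 exceeds the maximum of 25; capped at 25.
Final offense level: 25.
Criminal history: 10 prior points → Category C (3-11).
Level 25 falls in the 25 band.
Grid: Level 25 × Category C = 152-188 weeks.

152-188 weeks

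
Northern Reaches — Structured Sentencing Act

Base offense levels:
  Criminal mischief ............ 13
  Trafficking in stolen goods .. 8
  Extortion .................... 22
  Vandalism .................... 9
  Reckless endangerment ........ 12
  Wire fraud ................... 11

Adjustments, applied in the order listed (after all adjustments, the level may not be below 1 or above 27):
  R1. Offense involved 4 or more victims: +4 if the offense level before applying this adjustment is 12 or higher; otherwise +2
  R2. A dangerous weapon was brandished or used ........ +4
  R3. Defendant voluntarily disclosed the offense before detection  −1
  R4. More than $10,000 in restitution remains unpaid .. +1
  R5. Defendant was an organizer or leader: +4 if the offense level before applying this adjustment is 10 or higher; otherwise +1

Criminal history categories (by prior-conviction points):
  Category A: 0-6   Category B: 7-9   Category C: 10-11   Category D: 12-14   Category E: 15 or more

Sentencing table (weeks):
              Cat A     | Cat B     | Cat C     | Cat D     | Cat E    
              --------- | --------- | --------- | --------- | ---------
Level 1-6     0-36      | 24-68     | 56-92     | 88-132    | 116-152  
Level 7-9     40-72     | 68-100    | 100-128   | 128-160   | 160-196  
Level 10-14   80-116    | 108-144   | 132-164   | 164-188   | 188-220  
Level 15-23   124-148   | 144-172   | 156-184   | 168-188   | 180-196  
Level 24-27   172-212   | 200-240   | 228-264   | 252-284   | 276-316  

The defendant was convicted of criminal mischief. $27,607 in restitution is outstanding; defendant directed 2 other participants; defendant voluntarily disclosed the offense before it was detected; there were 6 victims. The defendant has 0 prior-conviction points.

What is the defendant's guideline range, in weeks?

Base offense level for criminal mischief: 13.
R1 applies (level before this adjustment is 13 ≥ 12, so +4): 13 + 4 = 17.
R3 applies: 17 − 1 = 16.
R4 applies: 16 + 1 = 17.
R5 applies (level before this adjustment is 17 ≥ 10, so +4): 17 + 4 = 21.
Final offense level: 21.
Criminal history: 0 prior points → Category A (0-6).
Level 21 falls in the 15-23 band.
Grid: Level 15-23 × Category A = 124-148 weeks.

124-148 weeks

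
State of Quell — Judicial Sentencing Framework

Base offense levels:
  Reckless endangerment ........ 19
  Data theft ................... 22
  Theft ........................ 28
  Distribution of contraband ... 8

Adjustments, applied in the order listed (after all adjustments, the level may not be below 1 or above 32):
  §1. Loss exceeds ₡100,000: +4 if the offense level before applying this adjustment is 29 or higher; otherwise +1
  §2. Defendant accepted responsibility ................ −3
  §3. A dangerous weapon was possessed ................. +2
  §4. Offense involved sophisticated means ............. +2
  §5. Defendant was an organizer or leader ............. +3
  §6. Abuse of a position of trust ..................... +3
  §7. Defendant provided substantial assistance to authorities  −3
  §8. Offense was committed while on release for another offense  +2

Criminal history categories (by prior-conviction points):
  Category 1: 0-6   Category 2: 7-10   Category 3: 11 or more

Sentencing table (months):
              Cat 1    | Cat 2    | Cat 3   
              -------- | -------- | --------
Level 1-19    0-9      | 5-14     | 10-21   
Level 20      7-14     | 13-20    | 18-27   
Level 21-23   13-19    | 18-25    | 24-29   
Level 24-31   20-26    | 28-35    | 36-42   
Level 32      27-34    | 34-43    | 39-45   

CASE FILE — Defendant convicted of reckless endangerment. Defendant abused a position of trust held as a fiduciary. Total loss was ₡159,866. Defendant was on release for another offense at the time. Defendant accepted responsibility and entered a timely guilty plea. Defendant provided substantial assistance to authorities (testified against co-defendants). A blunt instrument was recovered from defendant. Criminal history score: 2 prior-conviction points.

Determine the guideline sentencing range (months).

Base offense level for reckless endangerment: 19.
§1 applies (level before this adjustment is 19 < 29, so +1): 19 + 1 = 20.
§2 applies: 20 − 3 = 17.
§3 applies: 17 + 2 = 19.
§4 does not apply.
§5 does not apply.
§6 applies: 19 + 3 = 22.
§7 applies: 22 − 3 = 19.
§8 applies: 19 + 2 = 21.
Final offense level: 21.
Criminal history: 2 prior points → Category 1 (0-6).
Level 21 falls in the 21-23 band.
Grid: Level 21-23 × Category 1 = 13-19 months.

13-19 months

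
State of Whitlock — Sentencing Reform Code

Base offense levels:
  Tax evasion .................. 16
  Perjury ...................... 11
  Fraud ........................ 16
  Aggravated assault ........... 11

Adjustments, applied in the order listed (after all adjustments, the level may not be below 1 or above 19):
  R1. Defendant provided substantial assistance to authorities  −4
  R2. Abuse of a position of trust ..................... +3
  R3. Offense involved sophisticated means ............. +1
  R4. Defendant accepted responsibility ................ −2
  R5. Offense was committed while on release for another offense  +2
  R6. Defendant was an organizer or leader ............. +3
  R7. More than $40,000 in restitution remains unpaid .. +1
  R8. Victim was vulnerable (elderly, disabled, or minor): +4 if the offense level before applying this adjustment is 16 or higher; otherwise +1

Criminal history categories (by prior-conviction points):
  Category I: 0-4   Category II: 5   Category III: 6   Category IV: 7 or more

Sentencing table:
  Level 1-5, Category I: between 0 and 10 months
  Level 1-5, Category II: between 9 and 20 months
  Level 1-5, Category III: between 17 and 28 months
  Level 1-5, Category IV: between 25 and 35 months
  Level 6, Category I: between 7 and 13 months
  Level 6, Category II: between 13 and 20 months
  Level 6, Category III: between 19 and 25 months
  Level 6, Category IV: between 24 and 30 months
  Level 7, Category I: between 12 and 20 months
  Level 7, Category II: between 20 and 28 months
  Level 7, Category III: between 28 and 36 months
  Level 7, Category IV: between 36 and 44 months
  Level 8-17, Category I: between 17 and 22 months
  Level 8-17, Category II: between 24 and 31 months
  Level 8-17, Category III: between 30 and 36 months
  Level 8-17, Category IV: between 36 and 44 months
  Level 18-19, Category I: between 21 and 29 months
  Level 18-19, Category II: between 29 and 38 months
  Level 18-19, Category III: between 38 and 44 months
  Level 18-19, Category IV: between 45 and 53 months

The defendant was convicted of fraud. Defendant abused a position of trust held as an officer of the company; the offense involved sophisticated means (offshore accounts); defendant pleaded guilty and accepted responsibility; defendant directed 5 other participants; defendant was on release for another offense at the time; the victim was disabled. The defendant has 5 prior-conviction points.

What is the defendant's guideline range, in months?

29-38 months

Base offense level for fraud: 16.
R2 applies: 16 + 3 = 19.
R3 applies: 19 + 1 = 20.
R4 applies: 20 − 2 = 18.
R5 applies: 18 + 2 = 20.
R6 applies: 20 + 3 = 23.
R8 applies (level before this adjustment is 23 ≥ 16, so +4): 23 + 4 = 27.
Level 27 exceeds the maximum of 19; capped at 19.
Final offense level: 19.
Criminal history: 5 prior points → Category II (5).
Level 19 falls in the 18-19 band.
Grid: Level 18-19 × Category II = 29-38 months.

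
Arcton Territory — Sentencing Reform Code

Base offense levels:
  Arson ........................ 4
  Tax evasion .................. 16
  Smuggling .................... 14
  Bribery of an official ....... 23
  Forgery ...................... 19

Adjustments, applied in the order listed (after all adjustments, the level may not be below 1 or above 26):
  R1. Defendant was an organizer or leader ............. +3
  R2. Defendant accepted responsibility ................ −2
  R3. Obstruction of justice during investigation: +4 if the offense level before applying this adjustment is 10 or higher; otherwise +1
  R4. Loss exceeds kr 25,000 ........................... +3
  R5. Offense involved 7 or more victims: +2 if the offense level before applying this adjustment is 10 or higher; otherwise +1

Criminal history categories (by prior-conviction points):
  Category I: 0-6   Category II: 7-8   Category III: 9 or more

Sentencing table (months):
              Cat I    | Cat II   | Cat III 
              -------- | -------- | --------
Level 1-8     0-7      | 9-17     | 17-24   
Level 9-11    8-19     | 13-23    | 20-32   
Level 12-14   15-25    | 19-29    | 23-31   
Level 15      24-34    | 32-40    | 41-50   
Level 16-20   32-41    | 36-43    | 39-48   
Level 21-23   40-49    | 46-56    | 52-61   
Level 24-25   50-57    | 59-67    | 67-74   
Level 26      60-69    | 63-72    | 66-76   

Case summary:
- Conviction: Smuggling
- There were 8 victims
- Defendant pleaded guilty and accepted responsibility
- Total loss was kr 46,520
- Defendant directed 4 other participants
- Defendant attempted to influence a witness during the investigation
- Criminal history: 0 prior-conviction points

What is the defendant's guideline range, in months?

50-57 months

Base offense level for smuggling: 14.
R1 applies: 14 + 3 = 17.
R2 applies: 17 − 2 = 15.
R3 applies (level before this adjustment is 15 ≥ 10, so +4): 15 + 4 = 19.
R4 applies: 19 + 3 = 22.
R5 applies (level before this adjustment is 22 ≥ 10, so +2): 22 + 2 = 24.
Final offense level: 24.
Criminal history: 0 prior points → Category I (0-6).
Level 24 falls in the 24-25 band.
Grid: Level 24-25 × Category I = 50-57 months.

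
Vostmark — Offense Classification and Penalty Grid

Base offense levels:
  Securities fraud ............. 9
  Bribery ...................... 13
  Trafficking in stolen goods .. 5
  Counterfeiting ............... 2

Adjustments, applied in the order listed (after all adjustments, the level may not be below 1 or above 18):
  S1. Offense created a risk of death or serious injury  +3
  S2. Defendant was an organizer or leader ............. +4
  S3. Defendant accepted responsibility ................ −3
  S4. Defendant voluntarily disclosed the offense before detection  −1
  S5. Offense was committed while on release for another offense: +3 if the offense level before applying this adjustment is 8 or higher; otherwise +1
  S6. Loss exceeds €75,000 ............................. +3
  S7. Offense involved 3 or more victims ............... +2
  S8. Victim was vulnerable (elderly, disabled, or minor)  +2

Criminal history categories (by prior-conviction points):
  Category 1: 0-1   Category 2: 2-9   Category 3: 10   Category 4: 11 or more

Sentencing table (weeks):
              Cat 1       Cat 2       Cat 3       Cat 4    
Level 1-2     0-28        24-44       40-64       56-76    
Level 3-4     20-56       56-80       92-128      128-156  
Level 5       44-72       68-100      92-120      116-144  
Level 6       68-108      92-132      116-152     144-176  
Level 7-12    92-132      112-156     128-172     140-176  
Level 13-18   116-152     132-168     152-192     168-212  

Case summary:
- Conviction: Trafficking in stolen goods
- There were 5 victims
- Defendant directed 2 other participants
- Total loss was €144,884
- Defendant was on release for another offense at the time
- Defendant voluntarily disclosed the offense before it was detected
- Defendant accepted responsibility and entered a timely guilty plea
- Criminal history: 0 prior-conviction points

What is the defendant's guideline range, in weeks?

Base offense level for trafficking in stolen goods: 5.
S2 applies: 5 + 4 = 9.
S3 applies: 9 − 3 = 6.
S4 applies: 6 − 1 = 5.
S5 applies (level before this adjustment is 5 < 8, so +1): 5 + 1 = 6.
S6 applies: 6 + 3 = 9.
S7 applies: 9 + 2 = 11.
S8 does not apply.
Final offense level: 11.
Criminal history: 0 prior points → Category 1 (0-1).
Level 11 falls in the 7-12 band.
Grid: Level 7-12 × Category 1 = 92-132 weeks.

92-132 weeks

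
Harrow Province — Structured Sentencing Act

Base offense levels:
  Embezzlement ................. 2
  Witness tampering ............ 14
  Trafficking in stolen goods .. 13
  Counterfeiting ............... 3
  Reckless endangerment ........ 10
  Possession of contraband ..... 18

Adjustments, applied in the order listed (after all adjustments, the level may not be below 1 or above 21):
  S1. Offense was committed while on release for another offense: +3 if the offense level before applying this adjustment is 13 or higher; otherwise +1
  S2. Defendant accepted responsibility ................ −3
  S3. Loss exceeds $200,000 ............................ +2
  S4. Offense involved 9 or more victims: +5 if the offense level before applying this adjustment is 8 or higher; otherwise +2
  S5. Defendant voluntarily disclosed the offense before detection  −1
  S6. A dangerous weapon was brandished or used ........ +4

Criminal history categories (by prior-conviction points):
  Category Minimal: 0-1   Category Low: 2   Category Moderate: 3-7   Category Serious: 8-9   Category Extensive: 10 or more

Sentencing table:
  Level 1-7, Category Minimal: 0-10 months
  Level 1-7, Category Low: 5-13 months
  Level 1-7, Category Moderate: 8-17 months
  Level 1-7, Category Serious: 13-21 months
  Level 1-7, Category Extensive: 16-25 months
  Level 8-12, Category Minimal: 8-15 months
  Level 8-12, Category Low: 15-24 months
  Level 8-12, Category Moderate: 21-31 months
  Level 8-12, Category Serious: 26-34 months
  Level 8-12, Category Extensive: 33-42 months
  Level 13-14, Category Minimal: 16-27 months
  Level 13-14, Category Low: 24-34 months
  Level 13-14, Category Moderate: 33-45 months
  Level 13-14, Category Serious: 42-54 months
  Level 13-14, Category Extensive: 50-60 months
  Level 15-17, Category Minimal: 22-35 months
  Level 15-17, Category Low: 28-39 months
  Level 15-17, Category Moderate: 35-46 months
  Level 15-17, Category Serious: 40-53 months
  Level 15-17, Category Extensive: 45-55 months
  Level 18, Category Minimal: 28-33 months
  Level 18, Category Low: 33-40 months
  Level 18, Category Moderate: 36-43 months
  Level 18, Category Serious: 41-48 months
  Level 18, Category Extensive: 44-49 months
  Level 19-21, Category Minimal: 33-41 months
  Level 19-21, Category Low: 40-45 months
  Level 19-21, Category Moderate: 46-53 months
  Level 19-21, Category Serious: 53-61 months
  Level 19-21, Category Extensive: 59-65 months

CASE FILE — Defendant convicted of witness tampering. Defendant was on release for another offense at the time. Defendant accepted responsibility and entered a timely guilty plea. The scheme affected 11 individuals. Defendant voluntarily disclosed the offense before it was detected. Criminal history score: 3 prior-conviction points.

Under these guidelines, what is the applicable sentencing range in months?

Base offense level for witness tampering: 14.
S1 applies (level before this adjustment is 14 ≥ 13, so +3): 14 + 3 = 17.
S2 applies: 17 − 3 = 14.
S3 does not apply.
S4 applies (level before this adjustment is 14 ≥ 8, so +5): 14 + 5 = 19.
S5 applies: 19 − 1 = 18.
Final offense level: 18.
Criminal history: 3 prior points → Category Moderate (3-7).
Level 18 falls in the 18 band.
Grid: Level 18 × Category Moderate = 36-43 months.

36-43 months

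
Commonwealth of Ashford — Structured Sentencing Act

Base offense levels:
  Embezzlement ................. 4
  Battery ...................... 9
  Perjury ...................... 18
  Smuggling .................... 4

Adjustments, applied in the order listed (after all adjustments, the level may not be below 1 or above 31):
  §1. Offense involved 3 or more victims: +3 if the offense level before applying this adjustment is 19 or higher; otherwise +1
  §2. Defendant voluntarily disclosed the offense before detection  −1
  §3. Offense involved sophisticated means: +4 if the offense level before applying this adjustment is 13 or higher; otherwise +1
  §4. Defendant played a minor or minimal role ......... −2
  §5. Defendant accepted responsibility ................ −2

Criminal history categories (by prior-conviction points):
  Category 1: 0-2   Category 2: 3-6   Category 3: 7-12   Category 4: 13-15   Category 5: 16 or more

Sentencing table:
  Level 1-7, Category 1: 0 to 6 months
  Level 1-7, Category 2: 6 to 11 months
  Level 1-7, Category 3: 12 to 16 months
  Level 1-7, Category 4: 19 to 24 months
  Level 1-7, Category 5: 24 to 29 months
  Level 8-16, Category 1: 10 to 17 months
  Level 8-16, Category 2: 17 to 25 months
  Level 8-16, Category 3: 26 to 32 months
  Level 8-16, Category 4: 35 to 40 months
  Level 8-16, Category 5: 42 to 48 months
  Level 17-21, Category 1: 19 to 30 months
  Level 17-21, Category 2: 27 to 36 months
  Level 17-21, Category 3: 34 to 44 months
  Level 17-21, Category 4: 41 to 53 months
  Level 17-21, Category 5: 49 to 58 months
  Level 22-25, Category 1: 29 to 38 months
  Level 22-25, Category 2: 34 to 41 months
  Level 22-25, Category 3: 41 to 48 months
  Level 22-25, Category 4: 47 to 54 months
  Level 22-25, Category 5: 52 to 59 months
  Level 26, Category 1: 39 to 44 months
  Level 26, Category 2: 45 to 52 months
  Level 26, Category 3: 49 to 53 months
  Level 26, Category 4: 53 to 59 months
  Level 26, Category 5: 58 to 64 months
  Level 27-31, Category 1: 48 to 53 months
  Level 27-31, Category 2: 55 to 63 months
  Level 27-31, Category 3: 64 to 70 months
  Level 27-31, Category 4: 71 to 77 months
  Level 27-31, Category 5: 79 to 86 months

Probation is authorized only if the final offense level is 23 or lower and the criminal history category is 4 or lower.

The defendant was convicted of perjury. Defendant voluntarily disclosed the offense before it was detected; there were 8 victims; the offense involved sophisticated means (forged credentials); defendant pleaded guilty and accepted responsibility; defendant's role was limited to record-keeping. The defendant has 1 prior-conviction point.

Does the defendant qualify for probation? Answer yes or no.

Base offense level for perjury: 18.
§1 applies (level before this adjustment is 18 < 19, so +1): 18 + 1 = 19.
§2 applies: 19 − 1 = 18.
§3 applies (level before this adjustment is 18 ≥ 13, so +4): 18 + 4 = 22.
§4 applies: 22 − 2 = 20.
§5 applies: 20 − 2 = 18.
Final offense level: 18.
Criminal history: 1 prior point → Category 1 (0-2).
Level 18 falls in the 17-21 band.
Grid: Level 17-21 × Category 1 = 19-30 months.
Probation check: level 18 ≤ 23 and category 1 ≤ 4 → eligible.

Yes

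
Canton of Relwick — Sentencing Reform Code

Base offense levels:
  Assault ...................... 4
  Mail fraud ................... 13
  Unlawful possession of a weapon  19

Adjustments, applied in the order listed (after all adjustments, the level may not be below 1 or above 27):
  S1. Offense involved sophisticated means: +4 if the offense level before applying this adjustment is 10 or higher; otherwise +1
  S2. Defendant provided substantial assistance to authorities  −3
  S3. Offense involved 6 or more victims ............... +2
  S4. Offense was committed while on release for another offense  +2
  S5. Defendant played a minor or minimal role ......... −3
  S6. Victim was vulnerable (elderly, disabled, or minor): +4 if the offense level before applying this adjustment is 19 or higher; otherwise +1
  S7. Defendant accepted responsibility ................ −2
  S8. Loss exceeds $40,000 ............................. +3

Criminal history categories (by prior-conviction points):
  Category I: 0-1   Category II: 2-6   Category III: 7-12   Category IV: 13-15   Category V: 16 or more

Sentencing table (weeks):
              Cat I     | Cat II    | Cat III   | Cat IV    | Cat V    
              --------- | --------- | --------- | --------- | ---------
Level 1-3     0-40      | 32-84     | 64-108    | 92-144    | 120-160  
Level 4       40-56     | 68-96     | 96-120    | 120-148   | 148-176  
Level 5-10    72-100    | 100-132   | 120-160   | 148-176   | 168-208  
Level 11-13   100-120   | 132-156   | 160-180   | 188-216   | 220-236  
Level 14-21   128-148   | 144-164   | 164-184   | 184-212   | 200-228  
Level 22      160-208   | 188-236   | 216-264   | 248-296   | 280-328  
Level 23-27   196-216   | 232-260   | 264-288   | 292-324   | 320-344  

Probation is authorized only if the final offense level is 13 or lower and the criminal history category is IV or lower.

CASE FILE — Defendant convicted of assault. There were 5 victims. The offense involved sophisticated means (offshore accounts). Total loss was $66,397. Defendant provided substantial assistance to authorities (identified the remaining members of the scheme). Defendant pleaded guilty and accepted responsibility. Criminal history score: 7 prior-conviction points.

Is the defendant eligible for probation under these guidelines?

Yes

Base offense level for assault: 4.
S1 applies (level before this adjustment is 4 < 10, so +1): 4 + 1 = 5.
S2 applies: 5 − 3 = 2.
S3 does not apply.
S4 does not apply.
S7 applies: 2 − 2 = 0.
S8 applies: 0 + 3 = 3.
Final offense level: 3.
Criminal history: 7 prior points → Category III (7-12).
Level 3 falls in the 1-3 band.
Grid: Level 1-3 × Category III = 64-108 weeks.
Probation check: level 3 ≤ 13 and category III ≤ IV → eligible.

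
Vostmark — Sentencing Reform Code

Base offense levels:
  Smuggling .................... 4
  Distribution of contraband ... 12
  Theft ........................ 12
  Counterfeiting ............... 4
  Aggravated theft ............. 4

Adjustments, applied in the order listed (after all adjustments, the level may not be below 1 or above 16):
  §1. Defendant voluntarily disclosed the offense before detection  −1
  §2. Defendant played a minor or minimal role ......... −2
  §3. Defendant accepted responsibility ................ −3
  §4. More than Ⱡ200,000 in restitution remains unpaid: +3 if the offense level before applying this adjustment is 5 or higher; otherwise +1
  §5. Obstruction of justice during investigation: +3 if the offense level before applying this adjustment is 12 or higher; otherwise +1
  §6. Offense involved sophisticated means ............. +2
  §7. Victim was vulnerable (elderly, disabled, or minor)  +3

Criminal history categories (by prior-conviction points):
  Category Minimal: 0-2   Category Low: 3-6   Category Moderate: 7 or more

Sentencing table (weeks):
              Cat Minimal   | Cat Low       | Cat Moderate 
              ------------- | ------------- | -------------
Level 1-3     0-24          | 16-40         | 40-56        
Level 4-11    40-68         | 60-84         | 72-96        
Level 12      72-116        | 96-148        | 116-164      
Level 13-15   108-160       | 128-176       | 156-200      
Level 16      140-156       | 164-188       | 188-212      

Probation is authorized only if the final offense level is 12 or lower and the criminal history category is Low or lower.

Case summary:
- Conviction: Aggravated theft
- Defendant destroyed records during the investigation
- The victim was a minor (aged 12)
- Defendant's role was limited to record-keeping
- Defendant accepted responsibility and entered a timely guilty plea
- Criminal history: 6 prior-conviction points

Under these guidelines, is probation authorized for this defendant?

Yes

Base offense level for aggravated theft: 4.
§1 does not apply.
§2 applies: 4 − 2 = 2.
§3 applies: 2 − 3 = -1.
§4 does not apply.
§5 applies (level before this adjustment is -1 < 12, so +1): -1 + 1 = 0.
§6 does not apply.
§7 applies: 0 + 3 = 3.
Final offense level: 3.
Criminal history: 6 prior points → Category Low (3-6).
Level 3 falls in the 1-3 band.
Grid: Level 1-3 × Category Low = 16-40 weeks.
Probation check: level 3 ≤ 12 and category Low ≤ Low → eligible.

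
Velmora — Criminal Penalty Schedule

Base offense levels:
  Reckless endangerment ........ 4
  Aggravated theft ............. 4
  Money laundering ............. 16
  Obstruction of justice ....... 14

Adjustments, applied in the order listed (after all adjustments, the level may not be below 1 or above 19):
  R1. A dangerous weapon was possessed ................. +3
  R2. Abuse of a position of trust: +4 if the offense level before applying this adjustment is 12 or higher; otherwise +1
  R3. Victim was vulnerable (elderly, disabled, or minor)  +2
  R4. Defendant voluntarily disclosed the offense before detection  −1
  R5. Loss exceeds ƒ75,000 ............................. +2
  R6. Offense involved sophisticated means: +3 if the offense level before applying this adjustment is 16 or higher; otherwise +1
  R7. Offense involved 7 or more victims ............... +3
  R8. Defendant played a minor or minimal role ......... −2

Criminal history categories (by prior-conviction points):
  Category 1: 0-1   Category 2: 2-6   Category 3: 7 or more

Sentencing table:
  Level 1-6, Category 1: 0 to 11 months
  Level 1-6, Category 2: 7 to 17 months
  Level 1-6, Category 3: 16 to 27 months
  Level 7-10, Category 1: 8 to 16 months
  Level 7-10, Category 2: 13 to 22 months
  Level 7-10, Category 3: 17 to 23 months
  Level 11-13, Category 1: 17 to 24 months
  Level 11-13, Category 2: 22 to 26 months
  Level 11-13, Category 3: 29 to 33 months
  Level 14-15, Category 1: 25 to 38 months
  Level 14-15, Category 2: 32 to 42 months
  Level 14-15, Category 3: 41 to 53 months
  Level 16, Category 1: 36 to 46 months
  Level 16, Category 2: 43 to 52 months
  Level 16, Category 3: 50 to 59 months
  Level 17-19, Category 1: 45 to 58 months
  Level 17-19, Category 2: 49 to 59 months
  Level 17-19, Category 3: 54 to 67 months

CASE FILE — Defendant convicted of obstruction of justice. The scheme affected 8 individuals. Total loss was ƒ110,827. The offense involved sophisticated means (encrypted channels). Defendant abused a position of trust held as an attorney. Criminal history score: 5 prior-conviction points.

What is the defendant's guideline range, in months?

Base offense level for obstruction of justice: 14.
R1 does not apply.
R2 applies (level before this adjustment is 14 ≥ 12, so +4): 14 + 4 = 18.
R5 applies: 18 + 2 = 20.
R6 applies (level before this adjustment is 20 ≥ 16, so +3): 20 + 3 = 23.
R7 applies: 23 + 3 = 26.
R8 does not apply.
Level 26 exceeds the maximum of 19; capped at 19.
Final offense level: 19.
Criminal history: 5 prior points → Category 2 (2-6).
Level 19 falls in the 17-19 band.
Grid: Level 17-19 × Category 2 = 49-59 months.

49-59 months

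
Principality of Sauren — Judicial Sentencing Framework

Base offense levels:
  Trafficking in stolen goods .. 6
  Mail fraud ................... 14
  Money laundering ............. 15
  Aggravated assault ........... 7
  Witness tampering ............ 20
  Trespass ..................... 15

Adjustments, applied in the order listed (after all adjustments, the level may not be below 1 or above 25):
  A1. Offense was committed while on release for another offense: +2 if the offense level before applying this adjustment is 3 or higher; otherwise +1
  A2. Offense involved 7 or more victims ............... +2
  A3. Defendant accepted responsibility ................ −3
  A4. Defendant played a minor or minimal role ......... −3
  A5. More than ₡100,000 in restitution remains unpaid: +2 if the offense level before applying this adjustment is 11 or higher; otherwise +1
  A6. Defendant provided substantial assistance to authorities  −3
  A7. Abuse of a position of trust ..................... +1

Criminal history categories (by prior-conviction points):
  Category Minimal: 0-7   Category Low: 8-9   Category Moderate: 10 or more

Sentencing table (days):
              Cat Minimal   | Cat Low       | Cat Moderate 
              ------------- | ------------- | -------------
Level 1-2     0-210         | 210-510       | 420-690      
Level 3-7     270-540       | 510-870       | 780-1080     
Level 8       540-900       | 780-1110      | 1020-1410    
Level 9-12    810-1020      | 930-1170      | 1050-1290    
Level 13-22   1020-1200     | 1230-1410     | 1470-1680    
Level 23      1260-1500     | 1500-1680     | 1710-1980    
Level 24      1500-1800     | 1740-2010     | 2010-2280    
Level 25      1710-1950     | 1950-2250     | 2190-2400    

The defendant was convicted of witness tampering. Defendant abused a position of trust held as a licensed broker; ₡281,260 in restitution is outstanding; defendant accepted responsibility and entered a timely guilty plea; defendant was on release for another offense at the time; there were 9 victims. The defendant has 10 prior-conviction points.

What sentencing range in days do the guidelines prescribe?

Base offense level for witness tampering: 20.
A1 applies (level before this adjustment is 20 ≥ 3, so +2): 20 + 2 = 22.
A2 applies: 22 + 2 = 24.
A3 applies: 24 − 3 = 21.
A5 applies (level before this adjustment is 21 ≥ 11, so +2): 21 + 2 = 23.
A6 does not apply.
A7 applies: 23 + 1 = 24.
Final offense level: 24.
Criminal history: 10 prior points → Category Moderate (10+).
Level 24 falls in the 24 band.
Grid: Level 24 × Category Moderate = 2010-2280 days.

2010-2280 days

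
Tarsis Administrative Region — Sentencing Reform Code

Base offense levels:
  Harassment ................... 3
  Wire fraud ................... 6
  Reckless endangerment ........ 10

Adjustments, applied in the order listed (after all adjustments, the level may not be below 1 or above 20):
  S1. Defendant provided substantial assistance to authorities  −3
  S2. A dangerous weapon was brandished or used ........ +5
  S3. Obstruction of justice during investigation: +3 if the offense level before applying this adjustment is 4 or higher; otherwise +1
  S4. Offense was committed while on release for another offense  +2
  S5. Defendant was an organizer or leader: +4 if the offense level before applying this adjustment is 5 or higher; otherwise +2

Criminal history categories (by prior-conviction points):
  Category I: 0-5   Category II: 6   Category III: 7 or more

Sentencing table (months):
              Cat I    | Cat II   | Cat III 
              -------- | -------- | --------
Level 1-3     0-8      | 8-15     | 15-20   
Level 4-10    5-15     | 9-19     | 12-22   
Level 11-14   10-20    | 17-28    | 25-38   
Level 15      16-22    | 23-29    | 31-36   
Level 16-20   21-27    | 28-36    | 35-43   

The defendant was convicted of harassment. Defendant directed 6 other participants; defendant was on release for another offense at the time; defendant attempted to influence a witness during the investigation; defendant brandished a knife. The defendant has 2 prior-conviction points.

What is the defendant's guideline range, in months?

21-27 months

Base offense level for harassment: 3.
S2 applies: 3 + 5 = 8.
S3 applies (level before this adjustment is 8 ≥ 4, so +3): 8 + 3 = 11.
S4 applies: 11 + 2 = 13.
S5 applies (level before this adjustment is 13 ≥ 5, so +4): 13 + 4 = 17.
Final offense level: 17.
Criminal history: 2 prior points → Category I (0-5).
Level 17 falls in the 16-20 band.
Grid: Level 16-20 × Category I = 21-27 months.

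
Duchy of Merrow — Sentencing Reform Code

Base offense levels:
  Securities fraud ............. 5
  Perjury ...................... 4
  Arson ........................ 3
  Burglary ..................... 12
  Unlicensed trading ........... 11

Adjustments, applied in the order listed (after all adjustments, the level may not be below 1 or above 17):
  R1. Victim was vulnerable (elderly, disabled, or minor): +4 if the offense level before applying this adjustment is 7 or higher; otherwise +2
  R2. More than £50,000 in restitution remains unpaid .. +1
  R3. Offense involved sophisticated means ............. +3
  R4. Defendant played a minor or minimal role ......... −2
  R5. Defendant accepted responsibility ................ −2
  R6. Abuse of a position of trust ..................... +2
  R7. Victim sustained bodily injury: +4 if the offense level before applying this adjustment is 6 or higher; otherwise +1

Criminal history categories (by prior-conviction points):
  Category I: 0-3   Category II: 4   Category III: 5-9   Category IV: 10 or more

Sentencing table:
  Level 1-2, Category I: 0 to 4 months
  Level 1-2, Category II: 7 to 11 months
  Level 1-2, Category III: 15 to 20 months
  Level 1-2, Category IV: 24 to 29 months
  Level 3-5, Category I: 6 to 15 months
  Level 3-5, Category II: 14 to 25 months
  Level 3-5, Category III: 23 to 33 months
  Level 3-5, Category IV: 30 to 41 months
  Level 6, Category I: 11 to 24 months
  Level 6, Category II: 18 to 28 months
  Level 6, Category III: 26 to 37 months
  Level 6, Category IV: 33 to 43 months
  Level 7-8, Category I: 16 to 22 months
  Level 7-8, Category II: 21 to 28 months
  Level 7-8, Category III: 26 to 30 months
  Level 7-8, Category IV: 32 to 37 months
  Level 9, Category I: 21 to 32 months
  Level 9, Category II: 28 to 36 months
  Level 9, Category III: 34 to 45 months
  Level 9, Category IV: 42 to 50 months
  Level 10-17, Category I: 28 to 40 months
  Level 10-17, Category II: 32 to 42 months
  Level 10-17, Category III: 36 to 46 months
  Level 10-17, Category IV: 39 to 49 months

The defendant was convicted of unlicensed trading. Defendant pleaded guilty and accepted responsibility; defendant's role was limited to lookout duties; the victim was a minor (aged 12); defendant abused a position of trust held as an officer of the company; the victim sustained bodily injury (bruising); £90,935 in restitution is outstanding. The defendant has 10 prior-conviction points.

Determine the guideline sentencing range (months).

Base offense level for unlicensed trading: 11.
R1 applies (level before this adjustment is 11 ≥ 7, so +4): 11 + 4 = 15.
R2 applies: 15 + 1 = 16.
R3 does not apply.
R4 applies: 16 − 2 = 14.
R5 applies: 14 − 2 = 12.
R6 applies: 12 + 2 = 14.
R7 applies (level before this adjustment is 14 ≥ 6, so +4): 14 + 4 = 18.
Level 18 exceeds the maximum of 17; capped at 17.
Final offense level: 17.
Criminal history: 10 prior points → Category IV (10+).
Level 17 falls in the 10-17 band.
Grid: Level 10-17 × Category IV = 39-49 months.

39-49 months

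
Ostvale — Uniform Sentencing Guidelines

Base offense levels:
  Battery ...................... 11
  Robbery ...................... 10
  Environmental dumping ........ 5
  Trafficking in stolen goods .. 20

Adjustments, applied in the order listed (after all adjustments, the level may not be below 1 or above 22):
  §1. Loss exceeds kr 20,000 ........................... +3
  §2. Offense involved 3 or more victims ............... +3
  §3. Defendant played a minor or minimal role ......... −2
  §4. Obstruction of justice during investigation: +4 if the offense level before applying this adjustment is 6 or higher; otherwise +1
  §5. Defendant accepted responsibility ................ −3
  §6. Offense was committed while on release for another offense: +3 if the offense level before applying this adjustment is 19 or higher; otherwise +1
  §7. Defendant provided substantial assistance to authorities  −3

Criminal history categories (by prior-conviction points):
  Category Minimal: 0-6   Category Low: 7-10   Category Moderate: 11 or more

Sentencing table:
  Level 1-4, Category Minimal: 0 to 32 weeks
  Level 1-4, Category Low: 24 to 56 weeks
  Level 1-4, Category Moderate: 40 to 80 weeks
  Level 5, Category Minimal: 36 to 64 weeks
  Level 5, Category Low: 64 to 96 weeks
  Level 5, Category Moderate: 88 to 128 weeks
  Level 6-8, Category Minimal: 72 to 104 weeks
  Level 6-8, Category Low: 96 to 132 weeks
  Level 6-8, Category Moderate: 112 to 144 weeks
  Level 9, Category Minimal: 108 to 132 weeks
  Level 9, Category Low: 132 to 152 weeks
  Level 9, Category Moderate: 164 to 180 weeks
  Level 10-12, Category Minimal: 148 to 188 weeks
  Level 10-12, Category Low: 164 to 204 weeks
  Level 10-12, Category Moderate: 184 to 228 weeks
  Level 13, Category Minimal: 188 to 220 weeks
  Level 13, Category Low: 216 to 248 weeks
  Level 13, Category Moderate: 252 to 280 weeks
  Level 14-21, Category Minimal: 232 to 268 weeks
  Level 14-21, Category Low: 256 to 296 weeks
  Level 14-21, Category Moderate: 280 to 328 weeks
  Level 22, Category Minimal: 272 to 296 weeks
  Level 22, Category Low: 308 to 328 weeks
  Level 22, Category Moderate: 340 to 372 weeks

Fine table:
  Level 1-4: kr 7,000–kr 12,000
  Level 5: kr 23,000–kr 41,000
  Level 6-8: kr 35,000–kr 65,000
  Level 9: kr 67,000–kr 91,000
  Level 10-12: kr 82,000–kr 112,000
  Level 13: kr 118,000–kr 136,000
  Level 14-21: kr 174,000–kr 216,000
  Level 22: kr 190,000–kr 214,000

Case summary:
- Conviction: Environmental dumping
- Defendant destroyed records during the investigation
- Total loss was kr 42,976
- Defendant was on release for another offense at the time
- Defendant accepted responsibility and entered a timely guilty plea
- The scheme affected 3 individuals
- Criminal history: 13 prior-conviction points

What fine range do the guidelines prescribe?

kr 118,000–kr 136,000

Base offense level for environmental dumping: 5.
§1 applies: 5 + 3 = 8.
§2 applies: 8 + 3 = 11.
§4 applies (level before this adjustment is 11 ≥ 6, so +4): 11 + 4 = 15.
§5 applies: 15 − 3 = 12.
§6 applies (level before this adjustment is 12 < 19, so +1): 12 + 1 = 13.
§7 does not apply.
Final offense level: 13.
Level 13 falls in the 13 band.
Fine table: Level 13 → kr 118,000–kr 136,000.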